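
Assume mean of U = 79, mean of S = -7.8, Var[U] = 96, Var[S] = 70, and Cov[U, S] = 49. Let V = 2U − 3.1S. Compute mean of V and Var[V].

mean of V = 182.18, Var[V] = 449.1

mean of V = 2·mean of U + (-3.1)·mean of S = 2·79 + (-3.1)·(-7.8) = 182.18.
Var[V] = a²·Var[U] + b²·Var[S] + 2ab·Cov[U, S] with a = 2, b = -3.1.
= 2²·96 + (-3.1)²·70 + 2·2·(-3.1)·49
= 384 + 672.7 + (-607.6) = 449.1.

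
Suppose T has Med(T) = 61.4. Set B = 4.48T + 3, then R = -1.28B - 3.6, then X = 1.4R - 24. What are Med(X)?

Med(X) = -527.345024

Med(B) = 4.48·61.4 + 3 = 278.072.
Med(R) = (-1.28)·278.072 + (-3.6) = -359.53216.
Med(X) = 1.4·(-359.53216) + (-24) = -527.345024.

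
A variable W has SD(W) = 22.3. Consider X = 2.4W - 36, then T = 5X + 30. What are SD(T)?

SD(X) = |2.4|·22.3 = 53.52.
SD(T) = |5|·53.52 = 267.6.

SD(T) = 267.6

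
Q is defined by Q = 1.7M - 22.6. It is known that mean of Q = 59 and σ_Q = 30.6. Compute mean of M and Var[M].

mean of M = 48, Var[M] = 324

From Q = 1.7M - 22.6: mean of Q = a·mean of M + b, so mean of M = (mean of Q − b)/a = (59 − (-22.6))/1.7 = 48.
Var[Q] = 30.6² = 936.36.
Var[Q] = a²·Var[M], so Var[M] = 936.36/1.7² = 324.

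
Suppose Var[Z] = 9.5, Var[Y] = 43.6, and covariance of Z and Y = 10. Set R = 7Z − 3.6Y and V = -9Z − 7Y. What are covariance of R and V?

By bilinearity, covariance of R and V = ac·Var[Z] + bd·Var[Y] + (ad+bc)·covariance of Z and Y, with a=7, b=-3.6, c=-9, d=-7.
ac·Var[Z] = 7·(-9)·9.5 = -598.5
bd·Var[Y] = (-3.6)·(-7)·43.6 = 1098.72
(ad+bc)·covariance of Z and Y = (-16.6)·10 = -166
covariance of R and V = -598.5 + 1098.72 + (-166) = 334.22.

covariance of R and V = 334.22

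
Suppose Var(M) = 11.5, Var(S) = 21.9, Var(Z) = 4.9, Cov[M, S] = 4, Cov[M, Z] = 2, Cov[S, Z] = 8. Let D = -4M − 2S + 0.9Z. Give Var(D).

Var(D) = a²·Var(M) + b²·Var(S) + c²·Var(Z) + 2ab·Cov[M, S] + 2ac·Cov[M, Z] + 2bc·Cov[S, Z], with a = -4, b = -2, c = 0.9.
= 184 + 87.6 + 3.969 + 64 + (-14.4) + (-28.8)
= 296.369.

Var(D) = 296.369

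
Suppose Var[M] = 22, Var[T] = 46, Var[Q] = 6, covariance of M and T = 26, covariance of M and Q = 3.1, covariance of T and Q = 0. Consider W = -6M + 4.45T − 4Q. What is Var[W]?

Var[W] = a²·Var[M] + b²·Var[T] + c²·Var[Q] + 2ab·covariance of M and T + 2ac·covariance of M and Q + 2bc·covariance of T and Q, with a = -6, b = 4.45, c = -4.
= 792 + 910.915 + 96 + (-1388.4) + 148.8 + 0
= 559.315.

Var[W] = 559.315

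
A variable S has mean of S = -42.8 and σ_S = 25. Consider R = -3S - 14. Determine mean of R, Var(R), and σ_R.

mean of R = 114.4, Var(R) = 5625, σ_R = 75

R = -3S - 14 is linear with a = -3, b = -14.
mean of R = a·mean of S + b = (-3)·(-42.8) + (-14) = 114.4.
Var(S) = 25² = 625.
Var(R) = a²·Var(S) = (-3)²·625 = 5625 (the additive constant -14 does not affect variance).
σ_R = |a|·σ_S = |-3|·25 = 75.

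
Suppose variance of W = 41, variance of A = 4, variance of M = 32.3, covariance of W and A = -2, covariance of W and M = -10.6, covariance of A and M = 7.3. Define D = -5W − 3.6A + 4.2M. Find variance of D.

variance of D = a²·variance of W + b²·variance of A + c²·variance of M + 2ab·covariance of W and A + 2ac·covariance of W and M + 2bc·covariance of A and M, with a = -5, b = -3.6, c = 4.2.
= 1025 + 51.84 + 569.772 + (-72) + 445.2 + (-220.752)
= 1799.06.

variance of D = 1799.06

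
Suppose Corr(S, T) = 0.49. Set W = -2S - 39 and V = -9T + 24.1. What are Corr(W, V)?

Linear rescalings preserve correlation up to sign; here the slopes -2 and -9 have the same sign, so Corr(W, V) = Corr(S, T) = 0.49.

Corr(W, V) = 0.49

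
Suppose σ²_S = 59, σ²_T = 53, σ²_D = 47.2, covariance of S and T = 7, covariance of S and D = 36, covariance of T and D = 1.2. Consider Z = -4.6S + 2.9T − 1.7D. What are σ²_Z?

σ²_Z = a²·σ²_S + b²·σ²_T + c²·σ²_D + 2ab·covariance of S and T + 2ac·covariance of S and D + 2bc·covariance of T and D, with a = -4.6, b = 2.9, c = -1.7.
= 1248.44 + 445.73 + 136.408 + (-186.76) + 563.04 + (-11.832)
= 2195.026.

σ²_Z = 2195.026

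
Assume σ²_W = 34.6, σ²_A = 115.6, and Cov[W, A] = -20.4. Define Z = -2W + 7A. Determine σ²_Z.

σ²_Z = a²·σ²_W + b²·σ²_A + 2ab·Cov[W, A] with a = -2, b = 7.
= (-2)²·34.6 + 7²·115.6 + 2·(-2)·7·(-20.4)
= 138.4 + 5664.4 + 571.2 = 6374.

σ²_Z = 6374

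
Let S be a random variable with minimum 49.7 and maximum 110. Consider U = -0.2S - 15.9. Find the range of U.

Range(U) = 12.06

Range of S = 110 − 49.7 = 60.3.
Range(U) = |a|·Range(S) = |-0.2|·60.3 = 12.06.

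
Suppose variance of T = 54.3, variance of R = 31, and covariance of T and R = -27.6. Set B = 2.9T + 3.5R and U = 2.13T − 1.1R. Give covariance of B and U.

By bilinearity, covariance of B and U = ac·variance of T + bd·variance of R + (ad+bc)·covariance of T and R, with a=2.9, b=3.5, c=2.13, d=-1.1.
ac·variance of T = 2.9·2.13·54.3 = 335.4111
bd·variance of R = 3.5·(-1.1)·31 = -119.35
(ad+bc)·covariance of T and R = (4.265)·(-27.6) = -117.714
covariance of B and U = 335.4111 + (-119.35) + (-117.714) = 98.3471.

covariance of B and U = 98.3471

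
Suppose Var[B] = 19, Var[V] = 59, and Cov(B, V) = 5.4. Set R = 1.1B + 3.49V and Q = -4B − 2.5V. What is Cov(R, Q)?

Cov(R, Q) = -688.609

By bilinearity, Cov(R, Q) = ac·Var[B] + bd·Var[V] + (ad+bc)·Cov(B, V), with a=1.1, b=3.49, c=-4, d=-2.5.
ac·Var[B] = 1.1·(-4)·19 = -83.6
bd·Var[V] = 3.49·(-2.5)·59 = -514.775
(ad+bc)·Cov(B, V) = (-16.71)·5.4 = -90.234
Cov(R, Q) = -83.6 + (-514.775) + (-90.234) = -688.609.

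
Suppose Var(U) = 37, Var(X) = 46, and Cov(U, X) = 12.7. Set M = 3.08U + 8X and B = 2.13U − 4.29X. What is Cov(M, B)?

By bilinearity, Cov(M, B) = ac·Var(U) + bd·Var(X) + (ad+bc)·Cov(U, X), with a=3.08, b=8, c=2.13, d=-4.29.
ac·Var(U) = 3.08·2.13·37 = 242.7348
bd·Var(X) = 8·(-4.29)·46 = -1578.72
(ad+bc)·Cov(U, X) = (3.8268)·12.7 = 48.60036
Cov(M, B) = 242.7348 + (-1578.72) + 48.60036 = -1287.38484.

Cov(M, B) = -1287.38484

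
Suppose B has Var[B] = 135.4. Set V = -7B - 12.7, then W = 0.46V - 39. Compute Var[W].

Var[W] = 1403.88136

Var[V] = (-7)²·135.4 = 6634.6.
Var[W] = 0.46²·6634.6 = 1403.88136.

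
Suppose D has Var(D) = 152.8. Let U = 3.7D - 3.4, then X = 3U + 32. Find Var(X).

Var(U) = 3.7²·152.8 = 2091.832.
Var(X) = 3²·2091.832 = 18826.488.

Var(X) = 18826.488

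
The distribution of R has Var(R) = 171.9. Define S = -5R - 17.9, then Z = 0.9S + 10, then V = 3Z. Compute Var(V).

Var(V) = 31328.775

Var(S) = (-5)²·171.9 = 4297.5.
Var(Z) = 0.9²·4297.5 = 3480.975.
Var(V) = 3²·3480.975 = 31328.775.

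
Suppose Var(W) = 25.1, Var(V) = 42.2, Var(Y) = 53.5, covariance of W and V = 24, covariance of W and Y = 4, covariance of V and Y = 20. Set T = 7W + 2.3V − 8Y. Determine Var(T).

Var(T) = a²·Var(W) + b²·Var(V) + c²·Var(Y) + 2ab·covariance of W and V + 2ac·covariance of W and Y + 2bc·covariance of V and Y, with a = 7, b = 2.3, c = -8.
= 1229.9 + 223.238 + 3424 + 772.8 + (-448) + (-736)
= 4465.938.

Var(T) = 4465.938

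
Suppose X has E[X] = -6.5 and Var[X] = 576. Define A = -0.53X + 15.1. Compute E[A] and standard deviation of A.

E[A] = 18.545, standard deviation of A = 12.72

A = -0.53X + 15.1 is linear with a = -0.53, b = 15.1.
E[A] = a·E[X] + b = (-0.53)·(-6.5) + 15.1 = 18.545.
standard deviation of X = √576 = 24.
standard deviation of A = |a|·standard deviation of X = |-0.53|·24 = 12.72.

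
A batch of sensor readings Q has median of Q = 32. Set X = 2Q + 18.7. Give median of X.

median of X = 82.7

A linear map preserves order up to sign, so median of X = a·median of Q + b = 2·32 + 18.7 = 82.7.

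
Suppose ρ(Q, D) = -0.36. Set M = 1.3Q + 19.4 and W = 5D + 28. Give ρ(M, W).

ρ(M, W) = -0.36

Linear rescalings preserve correlation up to sign; here the slopes 1.3 and 5 have the same sign, so ρ(M, W) = ρ(Q, D) = -0.36.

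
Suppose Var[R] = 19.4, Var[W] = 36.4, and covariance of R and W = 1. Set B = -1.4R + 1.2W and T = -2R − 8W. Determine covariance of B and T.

By bilinearity, covariance of B and T = ac·Var[R] + bd·Var[W] + (ad+bc)·covariance of R and W, with a=-1.4, b=1.2, c=-2, d=-8.
ac·Var[R] = (-1.4)·(-2)·19.4 = 54.32
bd·Var[W] = 1.2·(-8)·36.4 = -349.44
(ad+bc)·covariance of R and W = (8.8)·1 = 8.8
covariance of B and T = 54.32 + (-349.44) + 8.8 = -286.32.

covariance of B and T = -286.32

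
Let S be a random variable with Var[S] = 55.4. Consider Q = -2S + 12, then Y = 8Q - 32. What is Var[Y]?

Var[Q] = (-2)²·55.4 = 221.6.
Var[Y] = 8²·221.6 = 14182.4.

Var[Y] = 14182.4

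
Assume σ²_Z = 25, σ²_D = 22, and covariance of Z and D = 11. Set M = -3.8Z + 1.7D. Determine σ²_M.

σ²_M = 282.46

σ²_M = a²·σ²_Z + b²·σ²_D + 2ab·covariance of Z and D with a = -3.8, b = 1.7.
= (-3.8)²·25 + 1.7²·22 + 2·(-3.8)·1.7·11
= 361 + 63.58 + (-142.12) = 282.46.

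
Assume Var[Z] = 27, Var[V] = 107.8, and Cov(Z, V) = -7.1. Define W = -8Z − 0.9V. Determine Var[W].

Var[W] = 1713.078

Var[W] = a²·Var[Z] + b²·Var[V] + 2ab·Cov(Z, V) with a = -8, b = -0.9.
= (-8)²·27 + (-0.9)²·107.8 + 2·(-8)·(-0.9)·(-7.1)
= 1728 + 87.318 + (-102.24) = 1713.078.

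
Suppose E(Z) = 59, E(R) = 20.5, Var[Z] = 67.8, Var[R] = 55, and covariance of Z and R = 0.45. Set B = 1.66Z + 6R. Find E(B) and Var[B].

E(B) = 1.66·E(Z) + 6·E(R) = 1.66·59 + 6·20.5 = 220.94.
Var[B] = a²·Var[Z] + b²·Var[R] + 2ab·covariance of Z and R with a = 1.66, b = 6.
= 1.66²·67.8 + 6²·55 + 2·1.66·6·0.45
= 186.82968 + 1980 + 8.964 = 2175.79368.

E(B) = 220.94, Var[B] = 2175.79368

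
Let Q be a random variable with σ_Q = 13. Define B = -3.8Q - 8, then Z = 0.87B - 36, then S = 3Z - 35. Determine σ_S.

σ_B = |-3.8|·13 = 49.4.
σ_Z = |0.87|·49.4 = 42.978.
σ_S = |3|·42.978 = 128.934.

σ_S = 128.934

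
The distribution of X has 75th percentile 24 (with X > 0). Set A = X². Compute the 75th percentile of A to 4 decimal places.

X² is increasing, so P_{75}(A) = g(P_{75}(X)) = 576.

75th percentile of A = 576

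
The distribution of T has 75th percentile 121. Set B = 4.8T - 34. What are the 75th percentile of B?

Since a = 4.8 > 0 the transformation is increasing, so the 75th percentile of B = a·(P_{75} of T) + b = 4.8·121 + (-34) = 546.8.

75th percentile of B = 546.8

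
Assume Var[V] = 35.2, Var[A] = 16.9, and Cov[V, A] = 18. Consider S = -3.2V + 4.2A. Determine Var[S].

Var[S] = a²·Var[V] + b²·Var[A] + 2ab·Cov[V, A] with a = -3.2, b = 4.2.
= (-3.2)²·35.2 + 4.2²·16.9 + 2·(-3.2)·4.2·18
= 360.448 + 298.116 + (-483.84) = 174.724.

Var[S] = 174.724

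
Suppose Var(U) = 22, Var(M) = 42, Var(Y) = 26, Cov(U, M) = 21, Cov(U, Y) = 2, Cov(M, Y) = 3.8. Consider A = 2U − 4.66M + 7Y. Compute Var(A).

Var(A) = 1690.7032

Var(A) = a²·Var(U) + b²·Var(M) + c²·Var(Y) + 2ab·Cov(U, M) + 2ac·Cov(U, Y) + 2bc·Cov(M, Y), with a = 2, b = -4.66, c = 7.
= 88 + 912.0552 + 1274 + (-391.44) + 56 + (-247.912)
= 1690.7032.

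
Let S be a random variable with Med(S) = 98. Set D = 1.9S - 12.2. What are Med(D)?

Med(D) = 174

A linear map preserves order up to sign, so Med(D) = a·Med(S) + b = 1.9·98 + (-12.2) = 174.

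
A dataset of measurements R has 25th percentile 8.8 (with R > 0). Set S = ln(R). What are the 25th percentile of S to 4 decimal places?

ln(R) is increasing, so P_{25}(S) = g(P_{25}(R)) ≈ 2.1748.

25th percentile of S = 2.1748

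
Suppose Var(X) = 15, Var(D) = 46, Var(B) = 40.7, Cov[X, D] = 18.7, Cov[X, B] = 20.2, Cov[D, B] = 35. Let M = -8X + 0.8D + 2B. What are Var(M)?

Var(M) = a²·Var(X) + b²·Var(D) + c²·Var(B) + 2ab·Cov[X, D] + 2ac·Cov[X, B] + 2bc·Cov[D, B], with a = -8, b = 0.8, c = 2.
= 960 + 29.44 + 162.8 + (-239.36) + (-646.4) + 112
= 378.48.

Var(M) = 378.48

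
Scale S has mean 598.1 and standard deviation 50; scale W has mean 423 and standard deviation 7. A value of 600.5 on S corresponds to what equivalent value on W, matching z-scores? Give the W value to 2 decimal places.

W = 423.34

z = (600.5 − 598.1)/50 = 0.048.
W = 423 + z·7 = 423 + (600.5 − 598.1)·7/50 ≈ 423.34.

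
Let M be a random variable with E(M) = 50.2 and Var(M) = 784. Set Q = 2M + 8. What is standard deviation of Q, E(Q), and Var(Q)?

Q = 2M + 8 is linear with a = 2, b = 8.
standard deviation of M = √784 = 28.
standard deviation of Q = |a|·standard deviation of M = |2|·28 = 56.
E(Q) = a·E(M) + b = 2·50.2 + 8 = 108.4.
Var(Q) = a²·Var(M) = 2²·784 = 3136 (the additive constant 8 does not affect variance).

standard deviation of Q = 56, E(Q) = 108.4, Var(Q) = 3136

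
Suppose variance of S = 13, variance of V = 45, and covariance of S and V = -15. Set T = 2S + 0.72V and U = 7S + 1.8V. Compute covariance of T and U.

covariance of T and U = 110.72

By bilinearity, covariance of T and U = ac·variance of S + bd·variance of V + (ad+bc)·covariance of S and V, with a=2, b=0.72, c=7, d=1.8.
ac·variance of S = 2·7·13 = 182
bd·variance of V = 0.72·1.8·45 = 58.32
(ad+bc)·covariance of S and V = (8.64)·(-15) = -129.6
covariance of T and U = 182 + 58.32 + (-129.6) = 110.72.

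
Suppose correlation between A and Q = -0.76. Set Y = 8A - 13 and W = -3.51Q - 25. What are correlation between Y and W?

correlation between Y and W = 0.76

Linear rescalings preserve |correlation|; the slopes 8 and -3.51 have opposite signs, so the correlation flips sign: correlation between Y and W = −correlation between A and Q = 0.76.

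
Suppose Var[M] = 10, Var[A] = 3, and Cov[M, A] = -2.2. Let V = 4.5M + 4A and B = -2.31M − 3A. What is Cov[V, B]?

Cov[V, B] = -89.922

By bilinearity, Cov[V, B] = ac·Var[M] + bd·Var[A] + (ad+bc)·Cov[M, A], with a=4.5, b=4, c=-2.31, d=-3.
ac·Var[M] = 4.5·(-2.31)·10 = -103.95
bd·Var[A] = 4·(-3)·3 = -36
(ad+bc)·Cov[M, A] = (-22.74)·(-2.2) = 50.028
Cov[V, B] = -103.95 + (-36) + 50.028 = -89.922.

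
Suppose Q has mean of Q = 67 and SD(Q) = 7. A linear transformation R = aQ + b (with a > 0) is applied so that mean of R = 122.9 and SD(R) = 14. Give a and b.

a = 2, b = -11.1

SD(R) = a·SD(Q) (a > 0), so a = 14/7 = 2.
mean of R = a·mean of Q + b, so b = 122.9 − 2·67 = -11.1.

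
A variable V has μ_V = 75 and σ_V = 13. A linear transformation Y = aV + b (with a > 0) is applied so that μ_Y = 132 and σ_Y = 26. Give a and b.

a = 2, b = -18

σ_Y = a·σ_V (a > 0), so a = 26/13 = 2.
μ_Y = a·μ_V + b, so b = 132 − 2·75 = -18.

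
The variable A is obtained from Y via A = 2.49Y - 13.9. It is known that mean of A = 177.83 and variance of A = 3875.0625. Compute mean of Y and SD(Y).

mean of Y = 77, SD(Y) = 25

From A = 2.49Y - 13.9: mean of A = a·mean of Y + b, so mean of Y = (mean of A − b)/a = (177.83 − (-13.9))/2.49 = 77.
SD(A) = √3875.0625 = 62.25.
SD(A) = |a|·SD(Y), so SD(Y) = 62.25/|2.49| = 25.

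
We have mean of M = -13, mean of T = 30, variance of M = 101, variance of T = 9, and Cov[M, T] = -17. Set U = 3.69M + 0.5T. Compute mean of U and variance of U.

mean of U = -32.97, variance of U = 1314.7461

mean of U = 3.69·mean of M + 0.5·mean of T = 3.69·(-13) + 0.5·30 = -32.97.
variance of U = a²·variance of M + b²·variance of T + 2ab·Cov[M, T] with a = 3.69, b = 0.5.
= 3.69²·101 + 0.5²·9 + 2·3.69·0.5·(-17)
= 1375.2261 + 2.25 + (-62.73) = 1314.7461.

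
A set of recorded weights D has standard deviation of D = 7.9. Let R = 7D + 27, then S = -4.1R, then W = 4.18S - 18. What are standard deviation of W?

standard deviation of W = 947.7314

standard deviation of R = |7|·7.9 = 55.3.
standard deviation of S = |-4.1|·55.3 = 226.73.
standard deviation of W = |4.18|·226.73 = 947.7314.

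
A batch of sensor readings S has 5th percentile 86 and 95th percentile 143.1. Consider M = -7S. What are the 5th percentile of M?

5th percentile of M = -1001.7

Since a = -7 < 0 the transformation is decreasing, reversing order: the 5th percentile of M corresponds to the 95th percentile of S.
So P_{5}(M) = a·P_{95}(S) + b = (-7)·143.1 = -1001.7.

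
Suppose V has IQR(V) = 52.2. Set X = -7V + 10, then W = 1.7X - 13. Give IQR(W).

IQR(W) = 621.18

IQR(X) = |-7|·52.2 = 365.4.
IQR(W) = |1.7|·365.4 = 621.18.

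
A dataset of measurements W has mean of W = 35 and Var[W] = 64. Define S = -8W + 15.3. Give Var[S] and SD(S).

S = -8W + 15.3 is linear with a = -8, b = 15.3.
Var[S] = a²·Var[W] = (-8)²·64 = 4096 (the additive constant 15.3 does not affect variance).
SD(W) = √64 = 8.
SD(S) = |a|·SD(W) = |-8|·8 = 64.

Var[S] = 4096, SD(S) = 64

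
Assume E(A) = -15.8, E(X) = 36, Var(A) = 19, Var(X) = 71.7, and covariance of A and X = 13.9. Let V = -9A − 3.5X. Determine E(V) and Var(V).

E(V) = 16.2, Var(V) = 3293.025

E(V) = (-9)·E(A) + (-3.5)·E(X) = (-9)·(-15.8) + (-3.5)·36 = 16.2.
Var(V) = a²·Var(A) + b²·Var(X) + 2ab·covariance of A and X with a = -9, b = -3.5.
= (-9)²·19 + (-3.5)²·71.7 + 2·(-9)·(-3.5)·13.9
= 1539 + 878.325 + 875.7 = 3293.025.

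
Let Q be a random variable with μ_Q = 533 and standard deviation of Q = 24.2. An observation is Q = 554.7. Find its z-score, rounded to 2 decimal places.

z = (Q − μ_Q) / standard deviation of Q = (554.7 − 533) / 24.2 ≈ 0.90.

z = 0.90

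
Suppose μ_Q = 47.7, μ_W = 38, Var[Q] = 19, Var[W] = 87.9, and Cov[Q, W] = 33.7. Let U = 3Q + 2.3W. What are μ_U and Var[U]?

μ_U = 3·μ_Q + 2.3·μ_W = 3·47.7 + 2.3·38 = 230.5.
Var[U] = a²·Var[Q] + b²·Var[W] + 2ab·Cov[Q, W] with a = 3, b = 2.3.
= 3²·19 + 2.3²·87.9 + 2·3·2.3·33.7
= 171 + 464.991 + 465.06 = 1101.051.

μ_U = 230.5, Var[U] = 1101.051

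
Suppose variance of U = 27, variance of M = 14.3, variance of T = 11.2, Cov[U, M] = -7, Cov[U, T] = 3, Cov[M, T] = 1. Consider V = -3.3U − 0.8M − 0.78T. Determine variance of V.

variance of V = a²·variance of U + b²·variance of M + c²·variance of T + 2ab·Cov[U, M] + 2ac·Cov[U, T] + 2bc·Cov[M, T], with a = -3.3, b = -0.8, c = -0.78.
= 294.03 + 9.152 + 6.81408 + (-36.96) + 15.444 + 1.248
= 289.72808.

variance of V = 289.72808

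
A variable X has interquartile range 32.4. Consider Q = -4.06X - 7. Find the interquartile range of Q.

Under Q = aX + b, IQR(Q) = |a|·IQR(X) = |-4.06|·32.4 = 131.544 (shifts cancel; spread scales by |a|).

IQR(Q) = 131.544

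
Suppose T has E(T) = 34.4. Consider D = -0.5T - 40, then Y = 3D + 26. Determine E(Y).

E(Y) = -145.6

E(D) = (-0.5)·34.4 + (-40) = -57.2.
E(Y) = 3·(-57.2) + 26 = -145.6.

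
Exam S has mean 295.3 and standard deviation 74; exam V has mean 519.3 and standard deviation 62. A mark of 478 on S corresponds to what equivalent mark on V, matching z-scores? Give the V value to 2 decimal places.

V = 672.37

z = (478 − 295.3)/74 ≈ 2.4689.
V = 519.3 + z·62 = 519.3 + (478 − 295.3)·62/74 ≈ 672.37.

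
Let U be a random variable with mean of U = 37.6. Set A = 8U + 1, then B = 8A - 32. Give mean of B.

mean of B = 2382.4

mean of A = 8·37.6 + 1 = 301.8.
mean of B = 8·301.8 + (-32) = 2382.4.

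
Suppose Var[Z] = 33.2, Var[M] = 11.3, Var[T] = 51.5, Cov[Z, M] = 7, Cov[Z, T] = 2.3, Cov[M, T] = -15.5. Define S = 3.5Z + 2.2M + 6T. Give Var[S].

Var[S] = a²·Var[Z] + b²·Var[M] + c²·Var[T] + 2ab·Cov[Z, M] + 2ac·Cov[Z, T] + 2bc·Cov[M, T], with a = 3.5, b = 2.2, c = 6.
= 406.7 + 54.692 + 1854 + 107.8 + 96.6 + (-409.2)
= 2110.592.

Var[S] = 2110.592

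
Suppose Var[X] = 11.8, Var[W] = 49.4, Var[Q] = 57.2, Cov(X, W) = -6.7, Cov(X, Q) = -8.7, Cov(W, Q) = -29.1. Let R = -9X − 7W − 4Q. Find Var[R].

Var[R] = a²·Var[X] + b²·Var[W] + c²·Var[Q] + 2ab·Cov(X, W) + 2ac·Cov(X, Q) + 2bc·Cov(W, Q), with a = -9, b = -7, c = -4.
= 955.8 + 2420.6 + 915.2 + (-844.2) + (-626.4) + (-1629.6)
= 1191.4.

Var[R] = 1191.4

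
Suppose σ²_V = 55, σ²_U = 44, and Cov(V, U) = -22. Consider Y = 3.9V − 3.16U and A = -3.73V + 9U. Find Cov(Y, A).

By bilinearity, Cov(Y, A) = ac·σ²_V + bd·σ²_U + (ad+bc)·Cov(V, U), with a=3.9, b=-3.16, c=-3.73, d=9.
ac·σ²_V = 3.9·(-3.73)·55 = -800.085
bd·σ²_U = (-3.16)·9·44 = -1251.36
(ad+bc)·Cov(V, U) = (46.8868)·(-22) = -1031.5096
Cov(Y, A) = -800.085 + (-1251.36) + (-1031.5096) = -3082.9546.

Cov(Y, A) = -3082.9546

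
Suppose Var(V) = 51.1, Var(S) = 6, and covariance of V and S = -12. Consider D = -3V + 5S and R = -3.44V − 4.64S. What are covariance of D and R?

By bilinearity, covariance of D and R = ac·Var(V) + bd·Var(S) + (ad+bc)·covariance of V and S, with a=-3, b=5, c=-3.44, d=-4.64.
ac·Var(V) = (-3)·(-3.44)·51.1 = 527.352
bd·Var(S) = 5·(-4.64)·6 = -139.2
(ad+bc)·covariance of V and S = (-3.28)·(-12) = 39.36
covariance of D and R = 527.352 + (-139.2) + 39.36 = 427.512.

covariance of D and R = 427.512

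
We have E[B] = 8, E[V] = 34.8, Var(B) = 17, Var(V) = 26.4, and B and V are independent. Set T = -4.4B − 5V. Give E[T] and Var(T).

E[T] = (-4.4)·E[B] + (-5)·E[V] = (-4.4)·8 + (-5)·34.8 = -209.2.
Var(T) = a²·Var(B) + b²·Var(V) + 2ab·Cov[B, V] with a = -4.4, b = -5.
Independence gives Cov[B, V] = 0.
= (-4.4)²·17 + (-5)²·26.4 + 2·(-4.4)·(-5)·0
= 329.12 + 660 + 0 = 989.12.

E[T] = -209.2, Var(T) = 989.12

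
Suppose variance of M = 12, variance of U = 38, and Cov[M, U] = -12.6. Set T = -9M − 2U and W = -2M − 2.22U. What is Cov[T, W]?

Cov[T, W] = 82.572

By bilinearity, Cov[T, W] = ac·variance of M + bd·variance of U + (ad+bc)·Cov[M, U], with a=-9, b=-2, c=-2, d=-2.22.
ac·variance of M = (-9)·(-2)·12 = 216
bd·variance of U = (-2)·(-2.22)·38 = 168.72
(ad+bc)·Cov[M, U] = (23.98)·(-12.6) = -302.148
Cov[T, W] = 216 + 168.72 + (-302.148) = 82.572.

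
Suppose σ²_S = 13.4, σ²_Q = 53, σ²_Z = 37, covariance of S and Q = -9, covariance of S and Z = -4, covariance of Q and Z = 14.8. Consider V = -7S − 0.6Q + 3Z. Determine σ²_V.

σ²_V = a²·σ²_S + b²·σ²_Q + c²·σ²_Z + 2ab·covariance of S and Q + 2ac·covariance of S and Z + 2bc·covariance of Q and Z, with a = -7, b = -0.6, c = 3.
= 656.6 + 19.08 + 333 + (-75.6) + 168 + (-53.28)
= 1047.8.

σ²_V = 1047.8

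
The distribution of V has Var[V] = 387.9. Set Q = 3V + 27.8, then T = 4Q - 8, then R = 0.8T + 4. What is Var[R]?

Var[R] = 35748.864

Var[Q] = 3²·387.9 = 3491.1.
Var[T] = 4²·3491.1 = 55857.6.
Var[R] = 0.8²·55857.6 = 35748.864.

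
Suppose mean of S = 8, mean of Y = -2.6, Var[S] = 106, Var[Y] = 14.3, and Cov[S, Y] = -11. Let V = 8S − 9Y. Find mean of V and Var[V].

mean of V = 8·mean of S + (-9)·mean of Y = 8·8 + (-9)·(-2.6) = 87.4.
Var[V] = a²·Var[S] + b²·Var[Y] + 2ab·Cov[S, Y] with a = 8, b = -9.
= 8²·106 + (-9)²·14.3 + 2·8·(-9)·(-11)
= 6784 + 1158.3 + 1584 = 9526.3.

mean of V = 87.4, Var[V] = 9526.3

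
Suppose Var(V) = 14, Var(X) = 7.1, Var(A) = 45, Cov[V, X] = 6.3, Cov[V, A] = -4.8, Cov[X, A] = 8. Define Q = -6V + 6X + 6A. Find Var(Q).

Var(Q) = a²·Var(V) + b²·Var(X) + c²·Var(A) + 2ab·Cov[V, X] + 2ac·Cov[V, A] + 2bc·Cov[X, A], with a = -6, b = 6, c = 6.
= 504 + 255.6 + 1620 + (-453.6) + 345.6 + 576
= 2847.6.

Var(Q) = 2847.6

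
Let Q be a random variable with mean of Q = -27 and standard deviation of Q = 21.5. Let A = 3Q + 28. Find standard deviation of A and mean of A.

A = 3Q + 28 is linear with a = 3, b = 28.
standard deviation of A = |a|·standard deviation of Q = |3|·21.5 = 64.5.
mean of A = a·mean of Q + b = 3·(-27) + 28 = -53.

standard deviation of A = 64.5, mean of A = -53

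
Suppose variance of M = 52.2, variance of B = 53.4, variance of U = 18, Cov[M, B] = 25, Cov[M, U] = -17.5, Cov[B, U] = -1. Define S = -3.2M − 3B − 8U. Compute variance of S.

variance of S = 1703.128

variance of S = a²·variance of M + b²·variance of B + c²·variance of U + 2ab·Cov[M, B] + 2ac·Cov[M, U] + 2bc·Cov[B, U], with a = -3.2, b = -3, c = -8.
= 534.528 + 480.6 + 1152 + 480 + (-896) + (-48)
= 1703.128.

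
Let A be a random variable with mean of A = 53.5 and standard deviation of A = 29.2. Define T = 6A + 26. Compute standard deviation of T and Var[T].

standard deviation of T = 175.2, Var[T] = 30695.04

T = 6A + 26 is linear with a = 6, b = 26.
standard deviation of T = |a|·standard deviation of A = |6|·29.2 = 175.2.
Var[A] = 29.2² = 852.64.
Var[T] = a²·Var[A] = 6²·852.64 = 30695.04 (the additive constant 26 does not affect variance).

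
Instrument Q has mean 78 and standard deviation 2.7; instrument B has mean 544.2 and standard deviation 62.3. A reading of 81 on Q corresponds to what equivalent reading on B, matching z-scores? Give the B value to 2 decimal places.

z = (81 − 78)/2.7 ≈ 1.1111.
B = 544.2 + z·62.3 = 544.2 + (81 − 78)·62.3/2.7 ≈ 613.42.

B = 613.42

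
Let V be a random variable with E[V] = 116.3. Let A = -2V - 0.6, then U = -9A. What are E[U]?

E[A] = (-2)·116.3 + (-0.6) = -233.2.
E[U] = (-9)·(-233.2) = 2098.8.

E[U] = 2098.8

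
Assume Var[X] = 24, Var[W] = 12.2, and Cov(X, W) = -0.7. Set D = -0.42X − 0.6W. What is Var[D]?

Var[D] = 8.2728

Var[D] = a²·Var[X] + b²·Var[W] + 2ab·Cov(X, W) with a = -0.42, b = -0.6.
= (-0.42)²·24 + (-0.6)²·12.2 + 2·(-0.42)·(-0.6)·(-0.7)
= 4.2336 + 4.392 + (-0.3528) = 8.2728.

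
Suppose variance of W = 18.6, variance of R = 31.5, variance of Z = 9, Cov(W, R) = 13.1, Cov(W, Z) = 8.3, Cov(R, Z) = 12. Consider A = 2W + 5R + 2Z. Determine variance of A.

variance of A = a²·variance of W + b²·variance of R + c²·variance of Z + 2ab·Cov(W, R) + 2ac·Cov(W, Z) + 2bc·Cov(R, Z), with a = 2, b = 5, c = 2.
= 74.4 + 787.5 + 36 + 262 + 66.4 + 240
= 1466.3.

variance of A = 1466.3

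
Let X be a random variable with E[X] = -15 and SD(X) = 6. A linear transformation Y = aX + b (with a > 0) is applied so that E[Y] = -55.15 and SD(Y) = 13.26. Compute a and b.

SD(Y) = a·SD(X) (a > 0), so a = 13.26/6 = 2.21.
E[Y] = a·E[X] + b, so b = -55.15 − 2.21·(-15) = -22.

a = 2.21, b = -22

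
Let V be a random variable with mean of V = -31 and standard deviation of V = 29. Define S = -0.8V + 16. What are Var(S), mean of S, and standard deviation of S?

S = -0.8V + 16 is linear with a = -0.8, b = 16.
Var(V) = 29² = 841.
Var(S) = a²·Var(V) = (-0.8)²·841 = 538.24 (the additive constant 16 does not affect variance).
mean of S = a·mean of V + b = (-0.8)·(-31) + 16 = 40.8.
standard deviation of S = |a|·standard deviation of V = |-0.8|·29 = 23.2.

Var(S) = 538.24, mean of S = 40.8, standard deviation of S = 23.2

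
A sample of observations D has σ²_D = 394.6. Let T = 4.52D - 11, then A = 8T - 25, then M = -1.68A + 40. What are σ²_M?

σ²_T = 4.52²·394.6 = 8061.83584.
σ²_A = 8²·8061.83584 = 515957.49376.
σ²_M = (-1.68)²·515957.49376 = 1456238.430388224.

σ²_M = 1456238.430388224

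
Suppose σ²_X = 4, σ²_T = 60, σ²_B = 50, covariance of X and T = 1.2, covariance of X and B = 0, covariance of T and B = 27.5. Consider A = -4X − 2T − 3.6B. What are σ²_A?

σ²_A = a²·σ²_X + b²·σ²_T + c²·σ²_B + 2ab·covariance of X and T + 2ac·covariance of X and B + 2bc·covariance of T and B, with a = -4, b = -2, c = -3.6.
= 64 + 240 + 648 + 19.2 + 0 + 396
= 1367.2.

σ²_A = 1367.2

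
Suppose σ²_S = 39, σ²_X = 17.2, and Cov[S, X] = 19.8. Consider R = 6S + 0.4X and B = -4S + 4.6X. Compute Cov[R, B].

Cov[R, B] = -389.552

By bilinearity, Cov[R, B] = ac·σ²_S + bd·σ²_X + (ad+bc)·Cov[S, X], with a=6, b=0.4, c=-4, d=4.6.
ac·σ²_S = 6·(-4)·39 = -936
bd·σ²_X = 0.4·4.6·17.2 = 31.648
(ad+bc)·Cov[S, X] = (26)·19.8 = 514.8
Cov[R, B] = -936 + 31.648 + 514.8 = -389.552.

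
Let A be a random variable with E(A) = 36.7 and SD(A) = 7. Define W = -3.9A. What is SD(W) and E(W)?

SD(W) = 27.3, E(W) = -143.13

W = -3.9A is linear with a = -3.9, b = 0.
SD(W) = |a|·SD(A) = |-3.9|·7 = 27.3.
E(W) = a·E(A) + b = (-3.9)·36.7 = -143.13.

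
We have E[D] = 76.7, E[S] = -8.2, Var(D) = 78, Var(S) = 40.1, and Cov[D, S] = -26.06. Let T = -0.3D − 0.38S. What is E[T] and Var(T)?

E[T] = (-0.3)·E[D] + (-0.38)·E[S] = (-0.3)·76.7 + (-0.38)·(-8.2) = -19.894.
Var(T) = a²·Var(D) + b²·Var(S) + 2ab·Cov[D, S] with a = -0.3, b = -0.38.
= (-0.3)²·78 + (-0.38)²·40.1 + 2·(-0.3)·(-0.38)·(-26.06)
= 7.02 + 5.79044 + (-5.94168) = 6.86876.

E[T] = -19.894, Var(T) = 6.86876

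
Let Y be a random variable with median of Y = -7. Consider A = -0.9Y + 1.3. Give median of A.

A linear map preserves order up to sign, so median of A = a·median of Y + b = (-0.9)·(-7) + 1.3 = 7.6.

median of A = 7.6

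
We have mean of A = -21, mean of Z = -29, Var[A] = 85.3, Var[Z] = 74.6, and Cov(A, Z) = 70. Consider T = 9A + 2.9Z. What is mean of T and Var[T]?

mean of T = -273.1, Var[T] = 11190.686

mean of T = 9·mean of A + 2.9·mean of Z = 9·(-21) + 2.9·(-29) = -273.1.
Var[T] = a²·Var[A] + b²·Var[Z] + 2ab·Cov(A, Z) with a = 9, b = 2.9.
= 9²·85.3 + 2.9²·74.6 + 2·9·2.9·70
= 6909.3 + 627.386 + 3654 = 11190.686.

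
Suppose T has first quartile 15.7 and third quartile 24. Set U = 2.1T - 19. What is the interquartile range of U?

IQR(U) = 17.43

IQR of T = Q3 − Q1 = 24 − 15.7 = 8.3.
Under U = aT + b, IQR(U) = |a|·IQR(T) = |2.1|·8.3 = 17.43 (shifts cancel; spread scales by |a|).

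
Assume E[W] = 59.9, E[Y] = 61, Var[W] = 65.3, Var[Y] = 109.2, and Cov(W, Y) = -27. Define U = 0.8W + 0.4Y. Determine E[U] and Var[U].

E[U] = 0.8·E[W] + 0.4·E[Y] = 0.8·59.9 + 0.4·61 = 72.32.
Var[U] = a²·Var[W] + b²·Var[Y] + 2ab·Cov(W, Y) with a = 0.8, b = 0.4.
= 0.8²·65.3 + 0.4²·109.2 + 2·0.8·0.4·(-27)
= 41.792 + 17.472 + (-17.28) = 41.984.

E[U] = 72.32, Var[U] = 41.984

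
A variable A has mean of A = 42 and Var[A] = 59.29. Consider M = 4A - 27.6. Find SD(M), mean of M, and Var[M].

SD(M) = 30.8, mean of M = 140.4, Var[M] = 948.64

M = 4A - 27.6 is linear with a = 4, b = -27.6.
SD(A) = √59.29 = 7.7.
SD(M) = |a|·SD(A) = |4|·7.7 = 30.8.
mean of M = a·mean of A + b = 4·42 + (-27.6) = 140.4.
Var[M] = a²·Var[A] = 4²·59.29 = 948.64 (the additive constant -27.6 does not affect variance).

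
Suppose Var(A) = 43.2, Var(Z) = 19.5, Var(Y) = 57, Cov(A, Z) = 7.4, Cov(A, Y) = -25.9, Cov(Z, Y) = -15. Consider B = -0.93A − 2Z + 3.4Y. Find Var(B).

Var(B) = a²·Var(A) + b²·Var(Z) + c²·Var(Y) + 2ab·Cov(A, Z) + 2ac·Cov(A, Y) + 2bc·Cov(Z, Y), with a = -0.93, b = -2, c = 3.4.
= 37.36368 + 78 + 658.92 + 27.528 + 163.7916 + 204
= 1169.60328.

Var(B) = 1169.60328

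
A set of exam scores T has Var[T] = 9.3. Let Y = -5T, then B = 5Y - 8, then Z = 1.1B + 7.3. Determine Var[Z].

Var[Y] = (-5)²·9.3 = 232.5.
Var[B] = 5²·232.5 = 5812.5.
Var[Z] = 1.1²·5812.5 = 7033.125.

Var[Z] = 7033.125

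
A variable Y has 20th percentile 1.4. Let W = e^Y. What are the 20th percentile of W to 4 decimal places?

e^Y is increasing, so P_{20}(W) = g(P_{20}(Y)) ≈ 4.0552.

20th percentile of W = 4.0552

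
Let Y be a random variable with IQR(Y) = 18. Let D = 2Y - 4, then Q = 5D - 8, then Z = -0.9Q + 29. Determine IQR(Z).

IQR(Z) = 162

IQR(D) = |2|·18 = 36.
IQR(Q) = |5|·36 = 180.
IQR(Z) = |-0.9|·180 = 162.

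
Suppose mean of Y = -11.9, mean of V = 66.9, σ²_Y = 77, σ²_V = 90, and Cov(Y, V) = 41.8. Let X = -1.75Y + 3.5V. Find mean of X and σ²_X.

mean of X = (-1.75)·mean of Y + 3.5·mean of V = (-1.75)·(-11.9) + 3.5·66.9 = 254.975.
σ²_X = a²·σ²_Y + b²·σ²_V + 2ab·Cov(Y, V) with a = -1.75, b = 3.5.
= (-1.75)²·77 + 3.5²·90 + 2·(-1.75)·3.5·41.8
= 235.8125 + 1102.5 + (-512.05) = 826.2625.

mean of X = 254.975, σ²_X = 826.2625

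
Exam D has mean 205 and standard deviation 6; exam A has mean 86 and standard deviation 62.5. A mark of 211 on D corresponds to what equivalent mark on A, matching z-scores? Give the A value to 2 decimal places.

A = 148.50

z = (211 − 205)/6 = 1.
A = 86 + z·62.5 = 86 + (211 − 205)·62.5/6 = 148.50.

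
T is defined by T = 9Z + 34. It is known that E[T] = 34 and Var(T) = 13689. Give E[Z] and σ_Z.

E[Z] = 0, σ_Z = 13

From T = 9Z + 34: E[T] = a·E[Z] + b, so E[Z] = (E[T] − b)/a = (34 − 34)/9 = 0.
σ_T = √13689 = 117.
σ_T = |a|·σ_Z, so σ_Z = 117/|9| = 13.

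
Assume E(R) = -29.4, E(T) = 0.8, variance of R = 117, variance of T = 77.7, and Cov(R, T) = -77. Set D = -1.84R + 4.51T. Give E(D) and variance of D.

E(D) = 57.704, variance of D = 3254.49457

E(D) = (-1.84)·E(R) + 4.51·E(T) = (-1.84)·(-29.4) + 4.51·0.8 = 57.704.
variance of D = a²·variance of R + b²·variance of T + 2ab·Cov(R, T) with a = -1.84, b = 4.51.
= (-1.84)²·117 + 4.51²·77.7 + 2·(-1.84)·4.51·(-77)
= 396.1152 + 1580.42577 + 1277.9536 = 3254.49457.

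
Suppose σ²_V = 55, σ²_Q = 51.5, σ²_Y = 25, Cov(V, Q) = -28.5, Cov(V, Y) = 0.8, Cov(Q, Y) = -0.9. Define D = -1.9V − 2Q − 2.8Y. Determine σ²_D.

σ²_D = a²·σ²_V + b²·σ²_Q + c²·σ²_Y + 2ab·Cov(V, Q) + 2ac·Cov(V, Y) + 2bc·Cov(Q, Y), with a = -1.9, b = -2, c = -2.8.
= 198.55 + 206 + 196 + (-216.6) + 8.512 + (-10.08)
= 382.382.

σ²_D = 382.382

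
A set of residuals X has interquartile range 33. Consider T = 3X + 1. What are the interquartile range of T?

Under T = aX + b, IQR(T) = |a|·IQR(X) = |3|·33 = 99 (shifts cancel; spread scales by |a|).

IQR(T) = 99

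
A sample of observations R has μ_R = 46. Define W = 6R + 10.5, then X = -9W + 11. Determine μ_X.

μ_W = 6·46 + 10.5 = 286.5.
μ_X = (-9)·286.5 + 11 = -2567.5.

μ_X = -2567.5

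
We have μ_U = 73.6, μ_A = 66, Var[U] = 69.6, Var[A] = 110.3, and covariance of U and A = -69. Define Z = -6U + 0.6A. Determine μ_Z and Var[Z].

μ_Z = -402, Var[Z] = 3042.108

μ_Z = (-6)·μ_U + 0.6·μ_A = (-6)·73.6 + 0.6·66 = -402.
Var[Z] = a²·Var[U] + b²·Var[A] + 2ab·covariance of U and A with a = -6, b = 0.6.
= (-6)²·69.6 + 0.6²·110.3 + 2·(-6)·0.6·(-69)
= 2505.6 + 39.708 + 496.8 = 3042.108.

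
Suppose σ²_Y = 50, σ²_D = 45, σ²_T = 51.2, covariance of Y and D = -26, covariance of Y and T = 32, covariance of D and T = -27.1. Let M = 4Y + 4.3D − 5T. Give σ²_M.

σ²_M = 1902.95

σ²_M = a²·σ²_Y + b²·σ²_D + c²·σ²_T + 2ab·covariance of Y and D + 2ac·covariance of Y and T + 2bc·covariance of D and T, with a = 4, b = 4.3, c = -5.
= 800 + 832.05 + 1280 + (-894.4) + (-1280) + 1165.3
= 1902.95.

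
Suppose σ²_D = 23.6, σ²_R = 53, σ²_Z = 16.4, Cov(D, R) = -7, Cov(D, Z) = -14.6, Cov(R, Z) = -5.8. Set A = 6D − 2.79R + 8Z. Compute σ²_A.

σ²_A = a²·σ²_D + b²·σ²_R + c²·σ²_Z + 2ab·Cov(D, R) + 2ac·Cov(D, Z) + 2bc·Cov(R, Z), with a = 6, b = -2.79, c = 8.
= 849.6 + 412.5573 + 1049.6 + 234.36 + (-1401.6) + 258.912
= 1403.4293.

σ²_A = 1403.4293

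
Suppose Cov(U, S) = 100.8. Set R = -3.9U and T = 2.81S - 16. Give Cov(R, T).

Cov(R, T) = -1104.6672

Cov(R, T) = a·c·Cov(U, S) = (-3.9)·2.81·100.8 = -1104.6672. Additive constants drop out.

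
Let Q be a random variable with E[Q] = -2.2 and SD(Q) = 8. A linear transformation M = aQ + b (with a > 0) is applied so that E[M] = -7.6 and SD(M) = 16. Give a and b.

SD(M) = a·SD(Q) (a > 0), so a = 16/8 = 2.
E[M] = a·E[Q] + b, so b = -7.6 − 2·(-2.2) = -3.2.

a = 2, b = -3.2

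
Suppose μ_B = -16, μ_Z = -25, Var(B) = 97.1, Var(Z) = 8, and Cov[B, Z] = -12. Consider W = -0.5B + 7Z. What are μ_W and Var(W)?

μ_W = -167, Var(W) = 500.275

μ_W = (-0.5)·μ_B + 7·μ_Z = (-0.5)·(-16) + 7·(-25) = -167.
Var(W) = a²·Var(B) + b²·Var(Z) + 2ab·Cov[B, Z] with a = -0.5, b = 7.
= (-0.5)²·97.1 + 7²·8 + 2·(-0.5)·7·(-12)
= 24.275 + 392 + 84 = 500.275.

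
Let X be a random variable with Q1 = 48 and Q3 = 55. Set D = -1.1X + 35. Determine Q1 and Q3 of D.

a = -1.1 < 0 reverses order: Q1(D) comes from Q3(X), Q3(D) from Q1(X).
Q1(D) = (-1.1)·55 + 35 = -25.5; Q3(D) = (-1.1)·48 + 35 = -17.8.

Q1(D) = -25.5, Q3(D) = -17.8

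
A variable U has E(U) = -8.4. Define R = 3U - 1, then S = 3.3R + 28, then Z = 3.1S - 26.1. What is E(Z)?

E(R) = 3·(-8.4) + (-1) = -26.2.
E(S) = 3.3·(-26.2) + 28 = -58.46.
E(Z) = 3.1·(-58.46) + (-26.1) = -207.326.

E(Z) = -207.326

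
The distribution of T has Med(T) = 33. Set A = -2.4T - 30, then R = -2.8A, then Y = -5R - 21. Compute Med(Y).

Med(Y) = -1549.8

Med(A) = (-2.4)·33 + (-30) = -109.2.
Med(R) = (-2.8)·(-109.2) = 305.76.
Med(Y) = (-5)·305.76 + (-21) = -1549.8.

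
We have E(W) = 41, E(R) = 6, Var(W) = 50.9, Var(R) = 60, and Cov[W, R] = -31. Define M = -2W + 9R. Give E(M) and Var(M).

E(M) = -28, Var(M) = 6179.6

E(M) = (-2)·E(W) + 9·E(R) = (-2)·41 + 9·6 = -28.
Var(M) = a²·Var(W) + b²·Var(R) + 2ab·Cov[W, R] with a = -2, b = 9.
= (-2)²·50.9 + 9²·60 + 2·(-2)·9·(-31)
= 203.6 + 4860 + 1116 = 6179.6.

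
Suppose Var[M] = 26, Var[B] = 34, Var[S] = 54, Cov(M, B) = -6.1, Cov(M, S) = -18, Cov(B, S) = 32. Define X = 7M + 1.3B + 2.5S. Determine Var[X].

Var[X] = 1135.94

Var[X] = a²·Var[M] + b²·Var[B] + c²·Var[S] + 2ab·Cov(M, B) + 2ac·Cov(M, S) + 2bc·Cov(B, S), with a = 7, b = 1.3, c = 2.5.
= 1274 + 57.46 + 337.5 + (-111.02) + (-630) + 208
= 1135.94.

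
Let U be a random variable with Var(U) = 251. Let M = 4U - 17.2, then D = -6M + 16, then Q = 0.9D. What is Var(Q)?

Var(Q) = 117106.56

Var(M) = 4²·251 = 4016.
Var(D) = (-6)²·4016 = 144576.
Var(Q) = 0.9²·144576 = 117106.56.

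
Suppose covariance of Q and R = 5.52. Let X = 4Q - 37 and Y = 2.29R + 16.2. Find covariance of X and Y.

covariance of X and Y = a·c·covariance of Q and R = 4·2.29·5.52 = 50.5632. Additive constants drop out.

covariance of X and Y = 50.5632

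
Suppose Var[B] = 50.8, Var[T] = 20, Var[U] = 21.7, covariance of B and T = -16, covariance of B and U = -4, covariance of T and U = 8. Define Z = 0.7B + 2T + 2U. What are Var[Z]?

Var[Z] = 199.692

Var[Z] = a²·Var[B] + b²·Var[T] + c²·Var[U] + 2ab·covariance of B and T + 2ac·covariance of B and U + 2bc·covariance of T and U, with a = 0.7, b = 2, c = 2.
= 24.892 + 80 + 86.8 + (-44.8) + (-11.2) + 64
= 199.692.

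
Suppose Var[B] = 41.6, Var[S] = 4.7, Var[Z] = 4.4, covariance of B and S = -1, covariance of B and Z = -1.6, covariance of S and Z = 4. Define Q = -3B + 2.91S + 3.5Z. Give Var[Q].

Var[Q] = a²·Var[B] + b²·Var[S] + c²·Var[Z] + 2ab·covariance of B and S + 2ac·covariance of B and Z + 2bc·covariance of S and Z, with a = -3, b = 2.91, c = 3.5.
= 374.4 + 39.80007 + 53.9 + 17.46 + 33.6 + 81.48
= 600.64007.

Var[Q] = 600.64007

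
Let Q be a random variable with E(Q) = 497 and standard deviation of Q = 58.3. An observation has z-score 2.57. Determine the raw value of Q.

Q = 646.831

Q = E(Q) + z·standard deviation of Q = 497 + 2.57·58.3 = 646.831.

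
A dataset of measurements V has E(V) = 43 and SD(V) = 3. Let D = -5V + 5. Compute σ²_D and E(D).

D = -5V + 5 is linear with a = -5, b = 5.
σ²_V = 3² = 9.
σ²_D = a²·σ²_V = (-5)²·9 = 225 (the additive constant 5 does not affect variance).
E(D) = a·E(V) + b = (-5)·43 + 5 = -210.

σ²_D = 225, E(D) = -210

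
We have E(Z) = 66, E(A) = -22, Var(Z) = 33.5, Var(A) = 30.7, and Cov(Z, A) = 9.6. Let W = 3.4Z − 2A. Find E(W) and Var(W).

E(W) = 268.4, Var(W) = 379.5

E(W) = 3.4·E(Z) + (-2)·E(A) = 3.4·66 + (-2)·(-22) = 268.4.
Var(W) = a²·Var(Z) + b²·Var(A) + 2ab·Cov(Z, A) with a = 3.4, b = -2.
= 3.4²·33.5 + (-2)²·30.7 + 2·3.4·(-2)·9.6
= 387.26 + 122.8 + (-130.56) = 379.5.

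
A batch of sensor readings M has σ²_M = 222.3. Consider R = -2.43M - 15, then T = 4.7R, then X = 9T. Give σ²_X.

σ²_R = (-2.43)²·222.3 = 1312.65927.
σ²_T = 4.7²·1312.65927 = 28996.6432743.
σ²_X = 9²·28996.6432743 = 2348728.1052183.

σ²_X = 2348728.1052183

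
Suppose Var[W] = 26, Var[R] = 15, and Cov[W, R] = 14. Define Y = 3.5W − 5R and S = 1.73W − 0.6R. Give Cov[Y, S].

By bilinearity, Cov[Y, S] = ac·Var[W] + bd·Var[R] + (ad+bc)·Cov[W, R], with a=3.5, b=-5, c=1.73, d=-0.6.
ac·Var[W] = 3.5·1.73·26 = 157.43
bd·Var[R] = (-5)·(-0.6)·15 = 45
(ad+bc)·Cov[W, R] = (-10.75)·14 = -150.5
Cov[Y, S] = 157.43 + 45 + (-150.5) = 51.93.

Cov[Y, S] = 51.93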